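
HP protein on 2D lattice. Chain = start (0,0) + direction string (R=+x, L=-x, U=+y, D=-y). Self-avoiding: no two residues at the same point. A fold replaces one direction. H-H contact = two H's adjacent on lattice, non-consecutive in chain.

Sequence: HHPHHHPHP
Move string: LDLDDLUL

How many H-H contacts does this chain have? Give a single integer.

Answer: 1

Derivation:
Positions: [(0, 0), (-1, 0), (-1, -1), (-2, -1), (-2, -2), (-2, -3), (-3, -3), (-3, -2), (-4, -2)]
H-H contact: residue 4 @(-2,-2) - residue 7 @(-3, -2)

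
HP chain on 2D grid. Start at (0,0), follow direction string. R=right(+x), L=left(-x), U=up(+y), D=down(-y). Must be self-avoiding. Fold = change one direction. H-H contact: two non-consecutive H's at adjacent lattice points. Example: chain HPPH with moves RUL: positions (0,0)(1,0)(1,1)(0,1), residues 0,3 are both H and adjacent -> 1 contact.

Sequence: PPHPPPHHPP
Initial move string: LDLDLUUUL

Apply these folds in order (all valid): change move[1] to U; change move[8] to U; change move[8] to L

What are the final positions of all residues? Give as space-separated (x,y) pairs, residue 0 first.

Initial moves: LDLDLUUUL
Fold: move[1]->U => LULDLUUUL (positions: [(0, 0), (-1, 0), (-1, 1), (-2, 1), (-2, 0), (-3, 0), (-3, 1), (-3, 2), (-3, 3), (-4, 3)])
Fold: move[8]->U => LULDLUUUU (positions: [(0, 0), (-1, 0), (-1, 1), (-2, 1), (-2, 0), (-3, 0), (-3, 1), (-3, 2), (-3, 3), (-3, 4)])
Fold: move[8]->L => LULDLUUUL (positions: [(0, 0), (-1, 0), (-1, 1), (-2, 1), (-2, 0), (-3, 0), (-3, 1), (-3, 2), (-3, 3), (-4, 3)])

Answer: (0,0) (-1,0) (-1,1) (-2,1) (-2,0) (-3,0) (-3,1) (-3,2) (-3,3) (-4,3)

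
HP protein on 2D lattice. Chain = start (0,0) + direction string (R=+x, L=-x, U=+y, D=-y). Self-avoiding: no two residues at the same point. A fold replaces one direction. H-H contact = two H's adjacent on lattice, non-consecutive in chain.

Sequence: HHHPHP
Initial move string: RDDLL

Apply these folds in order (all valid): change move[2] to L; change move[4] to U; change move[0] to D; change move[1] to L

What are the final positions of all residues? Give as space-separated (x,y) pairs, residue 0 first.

Initial moves: RDDLL
Fold: move[2]->L => RDLLL (positions: [(0, 0), (1, 0), (1, -1), (0, -1), (-1, -1), (-2, -1)])
Fold: move[4]->U => RDLLU (positions: [(0, 0), (1, 0), (1, -1), (0, -1), (-1, -1), (-1, 0)])
Fold: move[0]->D => DDLLU (positions: [(0, 0), (0, -1), (0, -2), (-1, -2), (-2, -2), (-2, -1)])
Fold: move[1]->L => DLLLU (positions: [(0, 0), (0, -1), (-1, -1), (-2, -1), (-3, -1), (-3, 0)])

Answer: (0,0) (0,-1) (-1,-1) (-2,-1) (-3,-1) (-3,0)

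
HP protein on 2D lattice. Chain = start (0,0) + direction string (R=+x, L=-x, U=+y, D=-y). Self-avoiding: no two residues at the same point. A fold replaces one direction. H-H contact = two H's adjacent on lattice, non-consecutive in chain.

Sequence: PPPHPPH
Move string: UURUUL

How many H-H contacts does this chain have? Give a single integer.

Answer: 0

Derivation:
Positions: [(0, 0), (0, 1), (0, 2), (1, 2), (1, 3), (1, 4), (0, 4)]
No H-H contacts found.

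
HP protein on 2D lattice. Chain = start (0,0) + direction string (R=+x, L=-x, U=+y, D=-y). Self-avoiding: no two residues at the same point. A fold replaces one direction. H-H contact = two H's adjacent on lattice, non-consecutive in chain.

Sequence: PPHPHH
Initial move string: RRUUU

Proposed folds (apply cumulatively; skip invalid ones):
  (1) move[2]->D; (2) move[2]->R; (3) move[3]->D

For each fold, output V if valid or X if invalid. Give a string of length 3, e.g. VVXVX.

Answer: XVX

Derivation:
Initial: RRUUU -> [(0, 0), (1, 0), (2, 0), (2, 1), (2, 2), (2, 3)]
Fold 1: move[2]->D => RRDUU INVALID (collision), skipped
Fold 2: move[2]->R => RRRUU VALID
Fold 3: move[3]->D => RRRDU INVALID (collision), skipped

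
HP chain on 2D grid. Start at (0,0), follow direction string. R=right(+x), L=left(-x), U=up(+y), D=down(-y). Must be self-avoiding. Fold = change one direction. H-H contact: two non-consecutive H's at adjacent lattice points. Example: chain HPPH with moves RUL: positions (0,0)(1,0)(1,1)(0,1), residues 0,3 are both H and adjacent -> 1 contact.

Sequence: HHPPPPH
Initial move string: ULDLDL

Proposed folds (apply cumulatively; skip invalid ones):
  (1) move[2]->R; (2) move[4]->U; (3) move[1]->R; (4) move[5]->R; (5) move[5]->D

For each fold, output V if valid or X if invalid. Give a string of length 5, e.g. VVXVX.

Answer: XVXXX

Derivation:
Initial: ULDLDL -> [(0, 0), (0, 1), (-1, 1), (-1, 0), (-2, 0), (-2, -1), (-3, -1)]
Fold 1: move[2]->R => ULRLDL INVALID (collision), skipped
Fold 2: move[4]->U => ULDLUL VALID
Fold 3: move[1]->R => URDLUL INVALID (collision), skipped
Fold 4: move[5]->R => ULDLUR INVALID (collision), skipped
Fold 5: move[5]->D => ULDLUD INVALID (collision), skipped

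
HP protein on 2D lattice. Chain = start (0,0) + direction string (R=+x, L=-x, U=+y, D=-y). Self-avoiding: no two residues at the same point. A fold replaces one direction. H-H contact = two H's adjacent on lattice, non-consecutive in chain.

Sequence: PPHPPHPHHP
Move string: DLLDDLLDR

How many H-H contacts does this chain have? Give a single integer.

Answer: 0

Derivation:
Positions: [(0, 0), (0, -1), (-1, -1), (-2, -1), (-2, -2), (-2, -3), (-3, -3), (-4, -3), (-4, -4), (-3, -4)]
No H-H contacts found.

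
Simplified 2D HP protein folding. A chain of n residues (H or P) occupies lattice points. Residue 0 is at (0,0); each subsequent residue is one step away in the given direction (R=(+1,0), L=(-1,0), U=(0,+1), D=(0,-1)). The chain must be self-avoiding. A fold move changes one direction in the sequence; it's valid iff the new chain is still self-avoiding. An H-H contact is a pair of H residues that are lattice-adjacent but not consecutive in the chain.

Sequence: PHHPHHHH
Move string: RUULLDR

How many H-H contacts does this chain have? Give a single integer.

Positions: [(0, 0), (1, 0), (1, 1), (1, 2), (0, 2), (-1, 2), (-1, 1), (0, 1)]
H-H contact: residue 2 @(1,1) - residue 7 @(0, 1)
H-H contact: residue 4 @(0,2) - residue 7 @(0, 1)

Answer: 2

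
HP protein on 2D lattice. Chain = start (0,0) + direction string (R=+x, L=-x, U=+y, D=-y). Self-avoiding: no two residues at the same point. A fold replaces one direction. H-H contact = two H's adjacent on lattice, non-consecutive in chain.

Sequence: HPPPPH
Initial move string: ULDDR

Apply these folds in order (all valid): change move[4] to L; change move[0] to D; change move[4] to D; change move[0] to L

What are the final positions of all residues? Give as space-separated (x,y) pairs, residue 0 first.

Answer: (0,0) (-1,0) (-2,0) (-2,-1) (-2,-2) (-2,-3)

Derivation:
Initial moves: ULDDR
Fold: move[4]->L => ULDDL (positions: [(0, 0), (0, 1), (-1, 1), (-1, 0), (-1, -1), (-2, -1)])
Fold: move[0]->D => DLDDL (positions: [(0, 0), (0, -1), (-1, -1), (-1, -2), (-1, -3), (-2, -3)])
Fold: move[4]->D => DLDDD (positions: [(0, 0), (0, -1), (-1, -1), (-1, -2), (-1, -3), (-1, -4)])
Fold: move[0]->L => LLDDD (positions: [(0, 0), (-1, 0), (-2, 0), (-2, -1), (-2, -2), (-2, -3)])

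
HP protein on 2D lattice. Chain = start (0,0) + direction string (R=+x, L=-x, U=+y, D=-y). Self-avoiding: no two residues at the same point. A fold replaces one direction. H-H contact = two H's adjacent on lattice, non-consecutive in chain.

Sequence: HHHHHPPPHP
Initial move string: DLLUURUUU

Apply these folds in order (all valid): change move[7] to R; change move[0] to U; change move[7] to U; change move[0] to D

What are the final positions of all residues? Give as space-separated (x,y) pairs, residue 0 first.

Answer: (0,0) (0,-1) (-1,-1) (-2,-1) (-2,0) (-2,1) (-1,1) (-1,2) (-1,3) (-1,4)

Derivation:
Initial moves: DLLUURUUU
Fold: move[7]->R => DLLUURURU (positions: [(0, 0), (0, -1), (-1, -1), (-2, -1), (-2, 0), (-2, 1), (-1, 1), (-1, 2), (0, 2), (0, 3)])
Fold: move[0]->U => ULLUURURU (positions: [(0, 0), (0, 1), (-1, 1), (-2, 1), (-2, 2), (-2, 3), (-1, 3), (-1, 4), (0, 4), (0, 5)])
Fold: move[7]->U => ULLUURUUU (positions: [(0, 0), (0, 1), (-1, 1), (-2, 1), (-2, 2), (-2, 3), (-1, 3), (-1, 4), (-1, 5), (-1, 6)])
Fold: move[0]->D => DLLUURUUU (positions: [(0, 0), (0, -1), (-1, -1), (-2, -1), (-2, 0), (-2, 1), (-1, 1), (-1, 2), (-1, 3), (-1, 4)])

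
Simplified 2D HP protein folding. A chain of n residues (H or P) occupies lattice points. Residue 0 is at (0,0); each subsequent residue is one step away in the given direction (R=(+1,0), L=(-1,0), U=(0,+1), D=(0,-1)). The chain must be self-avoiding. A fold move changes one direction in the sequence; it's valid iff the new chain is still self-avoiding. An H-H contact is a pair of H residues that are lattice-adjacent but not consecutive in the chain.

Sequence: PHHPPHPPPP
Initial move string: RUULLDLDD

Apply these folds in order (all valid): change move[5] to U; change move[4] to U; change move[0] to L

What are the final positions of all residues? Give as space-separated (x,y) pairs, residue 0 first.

Answer: (0,0) (-1,0) (-1,1) (-1,2) (-2,2) (-2,3) (-2,4) (-3,4) (-3,3) (-3,2)

Derivation:
Initial moves: RUULLDLDD
Fold: move[5]->U => RUULLULDD (positions: [(0, 0), (1, 0), (1, 1), (1, 2), (0, 2), (-1, 2), (-1, 3), (-2, 3), (-2, 2), (-2, 1)])
Fold: move[4]->U => RUULUULDD (positions: [(0, 0), (1, 0), (1, 1), (1, 2), (0, 2), (0, 3), (0, 4), (-1, 4), (-1, 3), (-1, 2)])
Fold: move[0]->L => LUULUULDD (positions: [(0, 0), (-1, 0), (-1, 1), (-1, 2), (-2, 2), (-2, 3), (-2, 4), (-3, 4), (-3, 3), (-3, 2)])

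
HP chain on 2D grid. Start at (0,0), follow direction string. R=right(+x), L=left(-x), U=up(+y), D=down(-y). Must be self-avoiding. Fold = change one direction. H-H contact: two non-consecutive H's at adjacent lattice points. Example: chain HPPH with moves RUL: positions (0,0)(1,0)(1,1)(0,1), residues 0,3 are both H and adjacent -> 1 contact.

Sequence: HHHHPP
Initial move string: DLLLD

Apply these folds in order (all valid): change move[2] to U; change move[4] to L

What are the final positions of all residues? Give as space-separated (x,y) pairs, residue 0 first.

Answer: (0,0) (0,-1) (-1,-1) (-1,0) (-2,0) (-3,0)

Derivation:
Initial moves: DLLLD
Fold: move[2]->U => DLULD (positions: [(0, 0), (0, -1), (-1, -1), (-1, 0), (-2, 0), (-2, -1)])
Fold: move[4]->L => DLULL (positions: [(0, 0), (0, -1), (-1, -1), (-1, 0), (-2, 0), (-3, 0)])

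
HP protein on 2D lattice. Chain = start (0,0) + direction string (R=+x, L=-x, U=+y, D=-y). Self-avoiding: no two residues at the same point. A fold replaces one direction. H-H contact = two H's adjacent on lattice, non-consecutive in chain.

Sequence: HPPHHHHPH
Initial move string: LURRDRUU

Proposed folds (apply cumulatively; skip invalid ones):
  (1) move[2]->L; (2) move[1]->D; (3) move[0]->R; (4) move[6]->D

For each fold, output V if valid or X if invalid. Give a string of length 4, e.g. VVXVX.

Initial: LURRDRUU -> [(0, 0), (-1, 0), (-1, 1), (0, 1), (1, 1), (1, 0), (2, 0), (2, 1), (2, 2)]
Fold 1: move[2]->L => LULRDRUU INVALID (collision), skipped
Fold 2: move[1]->D => LDRRDRUU VALID
Fold 3: move[0]->R => RDRRDRUU VALID
Fold 4: move[6]->D => RDRRDRDU INVALID (collision), skipped

Answer: XVVX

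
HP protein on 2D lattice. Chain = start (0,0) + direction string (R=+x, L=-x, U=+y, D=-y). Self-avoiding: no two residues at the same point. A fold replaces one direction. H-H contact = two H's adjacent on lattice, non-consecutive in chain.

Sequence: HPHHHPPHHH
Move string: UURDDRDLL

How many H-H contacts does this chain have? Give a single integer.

Answer: 1

Derivation:
Positions: [(0, 0), (0, 1), (0, 2), (1, 2), (1, 1), (1, 0), (2, 0), (2, -1), (1, -1), (0, -1)]
H-H contact: residue 0 @(0,0) - residue 9 @(0, -1)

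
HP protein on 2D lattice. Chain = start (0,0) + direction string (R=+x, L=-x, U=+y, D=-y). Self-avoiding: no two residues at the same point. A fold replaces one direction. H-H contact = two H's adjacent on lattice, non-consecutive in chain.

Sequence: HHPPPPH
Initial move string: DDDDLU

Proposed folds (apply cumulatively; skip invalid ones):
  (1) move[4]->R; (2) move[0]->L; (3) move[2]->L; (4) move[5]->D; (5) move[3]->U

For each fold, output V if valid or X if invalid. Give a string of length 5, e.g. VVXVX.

Initial: DDDDLU -> [(0, 0), (0, -1), (0, -2), (0, -3), (0, -4), (-1, -4), (-1, -3)]
Fold 1: move[4]->R => DDDDRU VALID
Fold 2: move[0]->L => LDDDRU VALID
Fold 3: move[2]->L => LDLDRU INVALID (collision), skipped
Fold 4: move[5]->D => LDDDRD VALID
Fold 5: move[3]->U => LDDURD INVALID (collision), skipped

Answer: VVXVX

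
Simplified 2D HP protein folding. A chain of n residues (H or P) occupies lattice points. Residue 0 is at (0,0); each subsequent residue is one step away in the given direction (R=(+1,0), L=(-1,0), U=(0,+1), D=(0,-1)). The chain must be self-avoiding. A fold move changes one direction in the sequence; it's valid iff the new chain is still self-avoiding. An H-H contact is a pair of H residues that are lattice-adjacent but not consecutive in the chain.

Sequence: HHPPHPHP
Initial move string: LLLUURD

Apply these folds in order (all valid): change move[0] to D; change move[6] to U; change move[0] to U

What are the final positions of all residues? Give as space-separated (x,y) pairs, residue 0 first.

Answer: (0,0) (0,1) (-1,1) (-2,1) (-2,2) (-2,3) (-1,3) (-1,4)

Derivation:
Initial moves: LLLUURD
Fold: move[0]->D => DLLUURD (positions: [(0, 0), (0, -1), (-1, -1), (-2, -1), (-2, 0), (-2, 1), (-1, 1), (-1, 0)])
Fold: move[6]->U => DLLUURU (positions: [(0, 0), (0, -1), (-1, -1), (-2, -1), (-2, 0), (-2, 1), (-1, 1), (-1, 2)])
Fold: move[0]->U => ULLUURU (positions: [(0, 0), (0, 1), (-1, 1), (-2, 1), (-2, 2), (-2, 3), (-1, 3), (-1, 4)])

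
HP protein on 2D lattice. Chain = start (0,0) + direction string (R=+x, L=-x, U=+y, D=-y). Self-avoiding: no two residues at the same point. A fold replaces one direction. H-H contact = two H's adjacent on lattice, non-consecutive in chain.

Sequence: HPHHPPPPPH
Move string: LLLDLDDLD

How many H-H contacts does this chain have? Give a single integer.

Answer: 0

Derivation:
Positions: [(0, 0), (-1, 0), (-2, 0), (-3, 0), (-3, -1), (-4, -1), (-4, -2), (-4, -3), (-5, -3), (-5, -4)]
No H-H contacts found.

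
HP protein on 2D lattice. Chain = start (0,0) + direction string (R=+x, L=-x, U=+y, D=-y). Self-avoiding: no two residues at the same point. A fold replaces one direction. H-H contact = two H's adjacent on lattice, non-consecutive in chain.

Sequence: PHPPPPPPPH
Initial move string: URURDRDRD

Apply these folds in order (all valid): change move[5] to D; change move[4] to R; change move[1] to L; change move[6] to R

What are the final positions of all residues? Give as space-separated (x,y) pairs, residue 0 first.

Answer: (0,0) (0,1) (-1,1) (-1,2) (0,2) (1,2) (1,1) (2,1) (3,1) (3,0)

Derivation:
Initial moves: URURDRDRD
Fold: move[5]->D => URURDDDRD (positions: [(0, 0), (0, 1), (1, 1), (1, 2), (2, 2), (2, 1), (2, 0), (2, -1), (3, -1), (3, -2)])
Fold: move[4]->R => URURRDDRD (positions: [(0, 0), (0, 1), (1, 1), (1, 2), (2, 2), (3, 2), (3, 1), (3, 0), (4, 0), (4, -1)])
Fold: move[1]->L => ULURRDDRD (positions: [(0, 0), (0, 1), (-1, 1), (-1, 2), (0, 2), (1, 2), (1, 1), (1, 0), (2, 0), (2, -1)])
Fold: move[6]->R => ULURRDRRD (positions: [(0, 0), (0, 1), (-1, 1), (-1, 2), (0, 2), (1, 2), (1, 1), (2, 1), (3, 1), (3, 0)])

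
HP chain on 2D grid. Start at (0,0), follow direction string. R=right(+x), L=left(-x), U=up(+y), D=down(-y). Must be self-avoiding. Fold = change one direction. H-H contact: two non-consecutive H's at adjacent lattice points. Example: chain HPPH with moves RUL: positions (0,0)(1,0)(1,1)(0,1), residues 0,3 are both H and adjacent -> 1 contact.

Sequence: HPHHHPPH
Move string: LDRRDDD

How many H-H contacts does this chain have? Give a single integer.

Answer: 1

Derivation:
Positions: [(0, 0), (-1, 0), (-1, -1), (0, -1), (1, -1), (1, -2), (1, -3), (1, -4)]
H-H contact: residue 0 @(0,0) - residue 3 @(0, -1)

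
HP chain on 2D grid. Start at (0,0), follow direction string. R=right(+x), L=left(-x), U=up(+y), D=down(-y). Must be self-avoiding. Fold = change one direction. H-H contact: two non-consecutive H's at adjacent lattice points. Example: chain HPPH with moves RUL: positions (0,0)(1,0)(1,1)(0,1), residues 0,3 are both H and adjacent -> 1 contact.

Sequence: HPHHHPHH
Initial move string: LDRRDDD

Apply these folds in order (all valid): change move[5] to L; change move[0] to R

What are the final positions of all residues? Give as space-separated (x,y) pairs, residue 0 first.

Initial moves: LDRRDDD
Fold: move[5]->L => LDRRDLD (positions: [(0, 0), (-1, 0), (-1, -1), (0, -1), (1, -1), (1, -2), (0, -2), (0, -3)])
Fold: move[0]->R => RDRRDLD (positions: [(0, 0), (1, 0), (1, -1), (2, -1), (3, -1), (3, -2), (2, -2), (2, -3)])

Answer: (0,0) (1,0) (1,-1) (2,-1) (3,-1) (3,-2) (2,-2) (2,-3)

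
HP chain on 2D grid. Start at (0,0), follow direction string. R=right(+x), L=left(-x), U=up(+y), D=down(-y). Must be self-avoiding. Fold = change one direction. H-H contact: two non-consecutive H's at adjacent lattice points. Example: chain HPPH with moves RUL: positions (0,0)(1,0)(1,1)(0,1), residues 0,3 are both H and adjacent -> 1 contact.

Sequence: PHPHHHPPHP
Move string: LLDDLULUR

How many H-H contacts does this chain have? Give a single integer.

Positions: [(0, 0), (-1, 0), (-2, 0), (-2, -1), (-2, -2), (-3, -2), (-3, -1), (-4, -1), (-4, 0), (-3, 0)]
No H-H contacts found.

Answer: 0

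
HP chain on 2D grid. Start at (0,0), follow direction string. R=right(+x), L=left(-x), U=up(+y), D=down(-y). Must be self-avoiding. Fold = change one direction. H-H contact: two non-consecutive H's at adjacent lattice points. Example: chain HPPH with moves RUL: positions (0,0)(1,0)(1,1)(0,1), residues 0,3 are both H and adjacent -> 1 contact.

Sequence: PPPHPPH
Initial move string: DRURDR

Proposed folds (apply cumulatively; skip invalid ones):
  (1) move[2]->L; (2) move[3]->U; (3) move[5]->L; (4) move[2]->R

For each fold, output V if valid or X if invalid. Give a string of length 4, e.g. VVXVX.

Answer: XXXV

Derivation:
Initial: DRURDR -> [(0, 0), (0, -1), (1, -1), (1, 0), (2, 0), (2, -1), (3, -1)]
Fold 1: move[2]->L => DRLRDR INVALID (collision), skipped
Fold 2: move[3]->U => DRUUDR INVALID (collision), skipped
Fold 3: move[5]->L => DRURDL INVALID (collision), skipped
Fold 4: move[2]->R => DRRRDR VALID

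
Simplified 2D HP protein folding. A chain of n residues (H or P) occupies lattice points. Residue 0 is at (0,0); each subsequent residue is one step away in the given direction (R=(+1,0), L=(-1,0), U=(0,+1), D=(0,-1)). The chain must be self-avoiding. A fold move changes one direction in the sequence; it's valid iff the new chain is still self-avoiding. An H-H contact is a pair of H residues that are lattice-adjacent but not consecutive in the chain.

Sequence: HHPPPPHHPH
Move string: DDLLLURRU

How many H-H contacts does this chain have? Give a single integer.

Positions: [(0, 0), (0, -1), (0, -2), (-1, -2), (-2, -2), (-3, -2), (-3, -1), (-2, -1), (-1, -1), (-1, 0)]
H-H contact: residue 0 @(0,0) - residue 9 @(-1, 0)

Answer: 1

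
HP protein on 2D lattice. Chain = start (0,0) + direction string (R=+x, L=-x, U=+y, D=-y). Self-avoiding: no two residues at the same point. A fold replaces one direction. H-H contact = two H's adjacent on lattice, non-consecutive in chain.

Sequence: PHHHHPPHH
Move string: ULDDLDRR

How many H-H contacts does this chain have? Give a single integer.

Answer: 1

Derivation:
Positions: [(0, 0), (0, 1), (-1, 1), (-1, 0), (-1, -1), (-2, -1), (-2, -2), (-1, -2), (0, -2)]
H-H contact: residue 4 @(-1,-1) - residue 7 @(-1, -2)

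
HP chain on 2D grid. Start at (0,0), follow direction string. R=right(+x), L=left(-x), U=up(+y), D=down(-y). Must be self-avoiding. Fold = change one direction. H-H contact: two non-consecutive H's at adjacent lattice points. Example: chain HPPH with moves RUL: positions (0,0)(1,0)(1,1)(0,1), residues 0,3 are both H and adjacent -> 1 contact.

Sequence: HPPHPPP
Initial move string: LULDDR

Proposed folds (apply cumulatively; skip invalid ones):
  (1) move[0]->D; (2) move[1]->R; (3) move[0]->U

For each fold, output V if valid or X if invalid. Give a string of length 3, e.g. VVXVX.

Initial: LULDDR -> [(0, 0), (-1, 0), (-1, 1), (-2, 1), (-2, 0), (-2, -1), (-1, -1)]
Fold 1: move[0]->D => DULDDR INVALID (collision), skipped
Fold 2: move[1]->R => LRLDDR INVALID (collision), skipped
Fold 3: move[0]->U => UULDDR INVALID (collision), skipped

Answer: XXX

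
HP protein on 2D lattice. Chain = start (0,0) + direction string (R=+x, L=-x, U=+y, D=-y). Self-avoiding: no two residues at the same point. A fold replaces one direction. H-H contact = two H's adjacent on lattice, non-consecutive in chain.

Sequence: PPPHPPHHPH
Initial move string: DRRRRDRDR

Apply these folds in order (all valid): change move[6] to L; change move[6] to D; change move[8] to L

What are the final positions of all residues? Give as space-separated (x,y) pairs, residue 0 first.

Answer: (0,0) (0,-1) (1,-1) (2,-1) (3,-1) (4,-1) (4,-2) (4,-3) (4,-4) (3,-4)

Derivation:
Initial moves: DRRRRDRDR
Fold: move[6]->L => DRRRRDLDR (positions: [(0, 0), (0, -1), (1, -1), (2, -1), (3, -1), (4, -1), (4, -2), (3, -2), (3, -3), (4, -3)])
Fold: move[6]->D => DRRRRDDDR (positions: [(0, 0), (0, -1), (1, -1), (2, -1), (3, -1), (4, -1), (4, -2), (4, -3), (4, -4), (5, -4)])
Fold: move[8]->L => DRRRRDDDL (positions: [(0, 0), (0, -1), (1, -1), (2, -1), (3, -1), (4, -1), (4, -2), (4, -3), (4, -4), (3, -4)])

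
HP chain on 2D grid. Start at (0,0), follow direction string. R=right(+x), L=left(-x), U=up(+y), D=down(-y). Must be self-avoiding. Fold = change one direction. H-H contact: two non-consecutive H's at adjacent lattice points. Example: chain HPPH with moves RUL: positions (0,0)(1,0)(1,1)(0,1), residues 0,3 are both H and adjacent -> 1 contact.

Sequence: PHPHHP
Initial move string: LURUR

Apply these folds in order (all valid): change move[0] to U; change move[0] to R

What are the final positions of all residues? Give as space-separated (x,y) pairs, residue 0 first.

Answer: (0,0) (1,0) (1,1) (2,1) (2,2) (3,2)

Derivation:
Initial moves: LURUR
Fold: move[0]->U => UURUR (positions: [(0, 0), (0, 1), (0, 2), (1, 2), (1, 3), (2, 3)])
Fold: move[0]->R => RURUR (positions: [(0, 0), (1, 0), (1, 1), (2, 1), (2, 2), (3, 2)])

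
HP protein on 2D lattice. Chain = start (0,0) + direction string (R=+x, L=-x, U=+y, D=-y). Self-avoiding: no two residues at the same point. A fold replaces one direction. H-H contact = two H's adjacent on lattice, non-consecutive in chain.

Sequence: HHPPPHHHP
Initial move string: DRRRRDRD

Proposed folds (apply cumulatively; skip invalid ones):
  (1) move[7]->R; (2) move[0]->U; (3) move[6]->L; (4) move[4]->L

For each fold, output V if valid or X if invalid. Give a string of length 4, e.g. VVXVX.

Initial: DRRRRDRD -> [(0, 0), (0, -1), (1, -1), (2, -1), (3, -1), (4, -1), (4, -2), (5, -2), (5, -3)]
Fold 1: move[7]->R => DRRRRDRR VALID
Fold 2: move[0]->U => URRRRDRR VALID
Fold 3: move[6]->L => URRRRDLR INVALID (collision), skipped
Fold 4: move[4]->L => URRRLDRR INVALID (collision), skipped

Answer: VVXX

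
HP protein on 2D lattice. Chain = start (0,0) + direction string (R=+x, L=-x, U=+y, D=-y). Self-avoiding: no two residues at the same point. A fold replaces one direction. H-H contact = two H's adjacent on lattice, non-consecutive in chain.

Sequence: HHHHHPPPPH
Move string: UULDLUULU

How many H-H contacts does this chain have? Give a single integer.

Positions: [(0, 0), (0, 1), (0, 2), (-1, 2), (-1, 1), (-2, 1), (-2, 2), (-2, 3), (-3, 3), (-3, 4)]
H-H contact: residue 1 @(0,1) - residue 4 @(-1, 1)

Answer: 1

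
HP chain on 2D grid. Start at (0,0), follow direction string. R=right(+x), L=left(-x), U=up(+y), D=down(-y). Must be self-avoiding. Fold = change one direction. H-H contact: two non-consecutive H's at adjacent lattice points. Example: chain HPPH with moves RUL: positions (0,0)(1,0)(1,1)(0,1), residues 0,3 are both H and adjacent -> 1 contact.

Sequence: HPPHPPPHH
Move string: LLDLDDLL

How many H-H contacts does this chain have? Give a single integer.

Answer: 0

Derivation:
Positions: [(0, 0), (-1, 0), (-2, 0), (-2, -1), (-3, -1), (-3, -2), (-3, -3), (-4, -3), (-5, -3)]
No H-H contacts found.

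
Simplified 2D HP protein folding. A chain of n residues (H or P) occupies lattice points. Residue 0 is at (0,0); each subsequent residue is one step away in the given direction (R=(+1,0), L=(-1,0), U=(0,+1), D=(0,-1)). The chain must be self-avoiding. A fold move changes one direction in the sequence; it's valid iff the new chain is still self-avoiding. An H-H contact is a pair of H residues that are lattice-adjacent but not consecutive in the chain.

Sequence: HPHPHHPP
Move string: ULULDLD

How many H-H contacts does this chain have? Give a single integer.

Positions: [(0, 0), (0, 1), (-1, 1), (-1, 2), (-2, 2), (-2, 1), (-3, 1), (-3, 0)]
H-H contact: residue 2 @(-1,1) - residue 5 @(-2, 1)

Answer: 1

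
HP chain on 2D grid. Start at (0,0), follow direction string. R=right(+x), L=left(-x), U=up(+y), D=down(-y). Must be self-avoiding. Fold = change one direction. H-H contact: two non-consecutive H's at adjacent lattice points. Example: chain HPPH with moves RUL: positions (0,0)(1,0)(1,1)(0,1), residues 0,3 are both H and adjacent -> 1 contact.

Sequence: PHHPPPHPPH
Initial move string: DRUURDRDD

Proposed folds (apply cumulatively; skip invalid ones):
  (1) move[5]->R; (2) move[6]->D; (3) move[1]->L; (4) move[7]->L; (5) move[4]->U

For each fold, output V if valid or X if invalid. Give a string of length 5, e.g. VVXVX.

Initial: DRUURDRDD -> [(0, 0), (0, -1), (1, -1), (1, 0), (1, 1), (2, 1), (2, 0), (3, 0), (3, -1), (3, -2)]
Fold 1: move[5]->R => DRUURRRDD VALID
Fold 2: move[6]->D => DRUURRDDD VALID
Fold 3: move[1]->L => DLUURRDDD VALID
Fold 4: move[7]->L => DLUURRDLD INVALID (collision), skipped
Fold 5: move[4]->U => DLUUURDDD INVALID (collision), skipped

Answer: VVVXX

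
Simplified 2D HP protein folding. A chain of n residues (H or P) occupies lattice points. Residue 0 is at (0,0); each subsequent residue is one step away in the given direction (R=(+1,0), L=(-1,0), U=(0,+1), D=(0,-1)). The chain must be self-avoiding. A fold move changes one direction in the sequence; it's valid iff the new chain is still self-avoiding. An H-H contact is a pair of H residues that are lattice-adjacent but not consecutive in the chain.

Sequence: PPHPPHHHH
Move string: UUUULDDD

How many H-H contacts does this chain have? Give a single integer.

Answer: 1

Derivation:
Positions: [(0, 0), (0, 1), (0, 2), (0, 3), (0, 4), (-1, 4), (-1, 3), (-1, 2), (-1, 1)]
H-H contact: residue 2 @(0,2) - residue 7 @(-1, 2)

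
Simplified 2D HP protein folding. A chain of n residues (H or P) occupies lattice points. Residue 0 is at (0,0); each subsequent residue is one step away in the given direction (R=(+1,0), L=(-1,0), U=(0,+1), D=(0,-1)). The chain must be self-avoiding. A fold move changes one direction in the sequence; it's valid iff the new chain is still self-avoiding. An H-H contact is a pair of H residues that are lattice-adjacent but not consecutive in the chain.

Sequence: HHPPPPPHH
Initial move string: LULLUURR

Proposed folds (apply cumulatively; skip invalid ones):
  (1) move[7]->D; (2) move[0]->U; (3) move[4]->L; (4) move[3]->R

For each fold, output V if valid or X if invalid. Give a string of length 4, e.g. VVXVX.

Initial: LULLUURR -> [(0, 0), (-1, 0), (-1, 1), (-2, 1), (-3, 1), (-3, 2), (-3, 3), (-2, 3), (-1, 3)]
Fold 1: move[7]->D => LULLUURD VALID
Fold 2: move[0]->U => UULLUURD VALID
Fold 3: move[4]->L => UULLLURD INVALID (collision), skipped
Fold 4: move[3]->R => UULRUURD INVALID (collision), skipped

Answer: VVXX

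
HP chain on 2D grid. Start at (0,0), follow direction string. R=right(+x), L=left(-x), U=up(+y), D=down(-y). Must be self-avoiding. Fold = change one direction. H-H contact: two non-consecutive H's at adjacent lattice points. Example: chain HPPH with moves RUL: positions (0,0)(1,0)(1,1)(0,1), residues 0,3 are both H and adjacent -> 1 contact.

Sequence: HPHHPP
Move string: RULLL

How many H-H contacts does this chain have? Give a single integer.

Positions: [(0, 0), (1, 0), (1, 1), (0, 1), (-1, 1), (-2, 1)]
H-H contact: residue 0 @(0,0) - residue 3 @(0, 1)

Answer: 1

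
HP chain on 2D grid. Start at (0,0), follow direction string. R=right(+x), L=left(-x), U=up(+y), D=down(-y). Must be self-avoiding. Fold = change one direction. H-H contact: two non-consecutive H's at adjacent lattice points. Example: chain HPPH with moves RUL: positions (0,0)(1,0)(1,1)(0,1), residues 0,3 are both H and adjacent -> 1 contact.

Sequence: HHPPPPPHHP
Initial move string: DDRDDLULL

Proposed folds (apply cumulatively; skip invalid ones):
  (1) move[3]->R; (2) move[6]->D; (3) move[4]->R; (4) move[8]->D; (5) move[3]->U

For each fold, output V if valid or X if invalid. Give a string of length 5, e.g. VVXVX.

Answer: XVXVX

Derivation:
Initial: DDRDDLULL -> [(0, 0), (0, -1), (0, -2), (1, -2), (1, -3), (1, -4), (0, -4), (0, -3), (-1, -3), (-2, -3)]
Fold 1: move[3]->R => DDRRDLULL INVALID (collision), skipped
Fold 2: move[6]->D => DDRDDLDLL VALID
Fold 3: move[4]->R => DDRDRLDLL INVALID (collision), skipped
Fold 4: move[8]->D => DDRDDLDLD VALID
Fold 5: move[3]->U => DDRUDLDLD INVALID (collision), skipped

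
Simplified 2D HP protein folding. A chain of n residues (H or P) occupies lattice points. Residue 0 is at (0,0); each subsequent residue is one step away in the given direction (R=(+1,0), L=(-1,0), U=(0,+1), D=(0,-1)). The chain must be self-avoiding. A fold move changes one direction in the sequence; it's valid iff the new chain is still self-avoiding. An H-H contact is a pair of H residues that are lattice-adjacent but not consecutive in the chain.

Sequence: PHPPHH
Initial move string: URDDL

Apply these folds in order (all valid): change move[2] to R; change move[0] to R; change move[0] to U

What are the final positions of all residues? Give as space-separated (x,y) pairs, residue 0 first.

Initial moves: URDDL
Fold: move[2]->R => URRDL (positions: [(0, 0), (0, 1), (1, 1), (2, 1), (2, 0), (1, 0)])
Fold: move[0]->R => RRRDL (positions: [(0, 0), (1, 0), (2, 0), (3, 0), (3, -1), (2, -1)])
Fold: move[0]->U => URRDL (positions: [(0, 0), (0, 1), (1, 1), (2, 1), (2, 0), (1, 0)])

Answer: (0,0) (0,1) (1,1) (2,1) (2,0) (1,0)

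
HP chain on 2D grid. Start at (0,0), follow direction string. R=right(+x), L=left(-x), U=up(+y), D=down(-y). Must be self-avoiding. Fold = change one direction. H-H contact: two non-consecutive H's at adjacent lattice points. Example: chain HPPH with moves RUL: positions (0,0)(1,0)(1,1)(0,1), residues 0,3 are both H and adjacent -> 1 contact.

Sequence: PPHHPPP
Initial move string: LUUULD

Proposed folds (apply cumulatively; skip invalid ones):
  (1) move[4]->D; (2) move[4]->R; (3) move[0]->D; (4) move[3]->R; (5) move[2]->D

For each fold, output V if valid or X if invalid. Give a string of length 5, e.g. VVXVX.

Answer: XVXVX

Derivation:
Initial: LUUULD -> [(0, 0), (-1, 0), (-1, 1), (-1, 2), (-1, 3), (-2, 3), (-2, 2)]
Fold 1: move[4]->D => LUUUDD INVALID (collision), skipped
Fold 2: move[4]->R => LUUURD VALID
Fold 3: move[0]->D => DUUURD INVALID (collision), skipped
Fold 4: move[3]->R => LUURRD VALID
Fold 5: move[2]->D => LUDRRD INVALID (collision), skipped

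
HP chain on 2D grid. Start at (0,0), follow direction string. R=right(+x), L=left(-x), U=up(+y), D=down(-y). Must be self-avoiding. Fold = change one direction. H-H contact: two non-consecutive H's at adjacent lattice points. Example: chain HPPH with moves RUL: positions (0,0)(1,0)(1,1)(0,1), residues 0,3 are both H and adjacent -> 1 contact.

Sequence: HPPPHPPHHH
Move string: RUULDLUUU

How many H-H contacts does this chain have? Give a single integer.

Answer: 1

Derivation:
Positions: [(0, 0), (1, 0), (1, 1), (1, 2), (0, 2), (0, 1), (-1, 1), (-1, 2), (-1, 3), (-1, 4)]
H-H contact: residue 4 @(0,2) - residue 7 @(-1, 2)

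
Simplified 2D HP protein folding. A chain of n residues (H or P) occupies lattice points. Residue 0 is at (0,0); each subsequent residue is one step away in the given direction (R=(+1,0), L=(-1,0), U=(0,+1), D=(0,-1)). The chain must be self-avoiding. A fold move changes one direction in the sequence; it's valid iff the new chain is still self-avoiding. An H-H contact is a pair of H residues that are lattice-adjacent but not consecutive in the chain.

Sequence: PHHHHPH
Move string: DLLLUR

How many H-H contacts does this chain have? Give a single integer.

Positions: [(0, 0), (0, -1), (-1, -1), (-2, -1), (-3, -1), (-3, 0), (-2, 0)]
H-H contact: residue 3 @(-2,-1) - residue 6 @(-2, 0)

Answer: 1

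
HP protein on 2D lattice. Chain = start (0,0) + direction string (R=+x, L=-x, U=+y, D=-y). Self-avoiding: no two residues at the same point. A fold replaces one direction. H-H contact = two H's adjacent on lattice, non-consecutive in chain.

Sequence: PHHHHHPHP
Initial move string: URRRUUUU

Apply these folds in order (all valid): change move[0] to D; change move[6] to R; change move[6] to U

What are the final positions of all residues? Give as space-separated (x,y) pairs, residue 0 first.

Answer: (0,0) (0,-1) (1,-1) (2,-1) (3,-1) (3,0) (3,1) (3,2) (3,3)

Derivation:
Initial moves: URRRUUUU
Fold: move[0]->D => DRRRUUUU (positions: [(0, 0), (0, -1), (1, -1), (2, -1), (3, -1), (3, 0), (3, 1), (3, 2), (3, 3)])
Fold: move[6]->R => DRRRUURU (positions: [(0, 0), (0, -1), (1, -1), (2, -1), (3, -1), (3, 0), (3, 1), (4, 1), (4, 2)])
Fold: move[6]->U => DRRRUUUU (positions: [(0, 0), (0, -1), (1, -1), (2, -1), (3, -1), (3, 0), (3, 1), (3, 2), (3, 3)])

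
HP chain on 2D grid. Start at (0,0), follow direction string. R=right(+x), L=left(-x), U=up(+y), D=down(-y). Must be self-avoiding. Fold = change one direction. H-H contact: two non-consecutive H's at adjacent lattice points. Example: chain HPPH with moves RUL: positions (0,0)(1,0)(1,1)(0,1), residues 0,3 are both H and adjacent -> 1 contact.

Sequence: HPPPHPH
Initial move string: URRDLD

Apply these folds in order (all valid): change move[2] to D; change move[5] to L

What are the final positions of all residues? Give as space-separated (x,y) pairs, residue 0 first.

Answer: (0,0) (0,1) (1,1) (1,0) (1,-1) (0,-1) (-1,-1)

Derivation:
Initial moves: URRDLD
Fold: move[2]->D => URDDLD (positions: [(0, 0), (0, 1), (1, 1), (1, 0), (1, -1), (0, -1), (0, -2)])
Fold: move[5]->L => URDDLL (positions: [(0, 0), (0, 1), (1, 1), (1, 0), (1, -1), (0, -1), (-1, -1)])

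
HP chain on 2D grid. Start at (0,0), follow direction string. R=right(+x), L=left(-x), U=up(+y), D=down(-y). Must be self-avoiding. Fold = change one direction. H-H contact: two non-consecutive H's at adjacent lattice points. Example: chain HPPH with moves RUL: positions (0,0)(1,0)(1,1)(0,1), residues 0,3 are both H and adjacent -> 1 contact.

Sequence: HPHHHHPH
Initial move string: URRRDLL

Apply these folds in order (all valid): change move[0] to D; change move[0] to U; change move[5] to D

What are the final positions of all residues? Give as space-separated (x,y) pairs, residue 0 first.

Initial moves: URRRDLL
Fold: move[0]->D => DRRRDLL (positions: [(0, 0), (0, -1), (1, -1), (2, -1), (3, -1), (3, -2), (2, -2), (1, -2)])
Fold: move[0]->U => URRRDLL (positions: [(0, 0), (0, 1), (1, 1), (2, 1), (3, 1), (3, 0), (2, 0), (1, 0)])
Fold: move[5]->D => URRRDDL (positions: [(0, 0), (0, 1), (1, 1), (2, 1), (3, 1), (3, 0), (3, -1), (2, -1)])

Answer: (0,0) (0,1) (1,1) (2,1) (3,1) (3,0) (3,-1) (2,-1)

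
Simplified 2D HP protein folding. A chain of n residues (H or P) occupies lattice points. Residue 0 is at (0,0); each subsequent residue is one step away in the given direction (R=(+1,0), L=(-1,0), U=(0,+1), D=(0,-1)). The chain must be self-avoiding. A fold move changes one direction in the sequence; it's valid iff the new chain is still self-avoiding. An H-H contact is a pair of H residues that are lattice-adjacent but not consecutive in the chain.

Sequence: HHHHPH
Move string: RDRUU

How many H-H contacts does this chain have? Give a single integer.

Answer: 0

Derivation:
Positions: [(0, 0), (1, 0), (1, -1), (2, -1), (2, 0), (2, 1)]
No H-H contacts found.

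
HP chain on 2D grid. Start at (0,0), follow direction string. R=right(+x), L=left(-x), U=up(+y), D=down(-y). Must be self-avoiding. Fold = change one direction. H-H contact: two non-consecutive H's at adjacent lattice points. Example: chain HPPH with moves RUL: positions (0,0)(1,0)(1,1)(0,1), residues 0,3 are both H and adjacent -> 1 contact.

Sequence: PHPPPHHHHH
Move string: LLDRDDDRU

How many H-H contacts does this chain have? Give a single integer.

Answer: 1

Derivation:
Positions: [(0, 0), (-1, 0), (-2, 0), (-2, -1), (-1, -1), (-1, -2), (-1, -3), (-1, -4), (0, -4), (0, -3)]
H-H contact: residue 6 @(-1,-3) - residue 9 @(0, -3)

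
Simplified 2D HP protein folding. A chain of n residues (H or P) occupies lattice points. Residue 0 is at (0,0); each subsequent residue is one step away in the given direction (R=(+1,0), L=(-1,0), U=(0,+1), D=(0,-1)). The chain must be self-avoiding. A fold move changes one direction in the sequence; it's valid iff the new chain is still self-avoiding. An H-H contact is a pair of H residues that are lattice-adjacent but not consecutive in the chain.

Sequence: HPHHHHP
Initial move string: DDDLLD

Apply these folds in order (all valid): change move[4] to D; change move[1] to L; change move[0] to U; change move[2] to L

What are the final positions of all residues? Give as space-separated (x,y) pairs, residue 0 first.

Answer: (0,0) (0,1) (-1,1) (-2,1) (-3,1) (-3,0) (-3,-1)

Derivation:
Initial moves: DDDLLD
Fold: move[4]->D => DDDLDD (positions: [(0, 0), (0, -1), (0, -2), (0, -3), (-1, -3), (-1, -4), (-1, -5)])
Fold: move[1]->L => DLDLDD (positions: [(0, 0), (0, -1), (-1, -1), (-1, -2), (-2, -2), (-2, -3), (-2, -4)])
Fold: move[0]->U => ULDLDD (positions: [(0, 0), (0, 1), (-1, 1), (-1, 0), (-2, 0), (-2, -1), (-2, -2)])
Fold: move[2]->L => ULLLDD (positions: [(0, 0), (0, 1), (-1, 1), (-2, 1), (-3, 1), (-3, 0), (-3, -1)])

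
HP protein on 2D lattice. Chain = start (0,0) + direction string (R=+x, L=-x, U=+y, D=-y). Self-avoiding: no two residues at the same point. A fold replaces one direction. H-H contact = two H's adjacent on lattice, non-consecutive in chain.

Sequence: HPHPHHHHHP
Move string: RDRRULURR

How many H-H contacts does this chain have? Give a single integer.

Answer: 1

Derivation:
Positions: [(0, 0), (1, 0), (1, -1), (2, -1), (3, -1), (3, 0), (2, 0), (2, 1), (3, 1), (4, 1)]
H-H contact: residue 5 @(3,0) - residue 8 @(3, 1)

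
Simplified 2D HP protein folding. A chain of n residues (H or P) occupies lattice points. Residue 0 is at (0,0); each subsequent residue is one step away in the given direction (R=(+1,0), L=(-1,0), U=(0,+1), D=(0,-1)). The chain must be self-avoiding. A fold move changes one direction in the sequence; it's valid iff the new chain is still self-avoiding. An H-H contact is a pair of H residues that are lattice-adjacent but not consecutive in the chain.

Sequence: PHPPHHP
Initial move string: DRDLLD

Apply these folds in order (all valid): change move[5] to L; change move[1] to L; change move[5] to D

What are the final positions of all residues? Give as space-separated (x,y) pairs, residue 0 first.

Answer: (0,0) (0,-1) (-1,-1) (-1,-2) (-2,-2) (-3,-2) (-3,-3)

Derivation:
Initial moves: DRDLLD
Fold: move[5]->L => DRDLLL (positions: [(0, 0), (0, -1), (1, -1), (1, -2), (0, -2), (-1, -2), (-2, -2)])
Fold: move[1]->L => DLDLLL (positions: [(0, 0), (0, -1), (-1, -1), (-1, -2), (-2, -2), (-3, -2), (-4, -2)])
Fold: move[5]->D => DLDLLD (positions: [(0, 0), (0, -1), (-1, -1), (-1, -2), (-2, -2), (-3, -2), (-3, -3)])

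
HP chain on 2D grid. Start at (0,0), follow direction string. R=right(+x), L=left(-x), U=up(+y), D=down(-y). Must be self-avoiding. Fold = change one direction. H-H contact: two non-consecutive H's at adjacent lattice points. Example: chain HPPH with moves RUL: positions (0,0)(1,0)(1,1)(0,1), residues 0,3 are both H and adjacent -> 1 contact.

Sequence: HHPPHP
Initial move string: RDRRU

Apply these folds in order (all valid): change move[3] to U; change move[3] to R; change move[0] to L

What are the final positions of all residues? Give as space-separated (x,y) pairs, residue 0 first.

Answer: (0,0) (-1,0) (-1,-1) (0,-1) (1,-1) (1,0)

Derivation:
Initial moves: RDRRU
Fold: move[3]->U => RDRUU (positions: [(0, 0), (1, 0), (1, -1), (2, -1), (2, 0), (2, 1)])
Fold: move[3]->R => RDRRU (positions: [(0, 0), (1, 0), (1, -1), (2, -1), (3, -1), (3, 0)])
Fold: move[0]->L => LDRRU (positions: [(0, 0), (-1, 0), (-1, -1), (0, -1), (1, -1), (1, 0)])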